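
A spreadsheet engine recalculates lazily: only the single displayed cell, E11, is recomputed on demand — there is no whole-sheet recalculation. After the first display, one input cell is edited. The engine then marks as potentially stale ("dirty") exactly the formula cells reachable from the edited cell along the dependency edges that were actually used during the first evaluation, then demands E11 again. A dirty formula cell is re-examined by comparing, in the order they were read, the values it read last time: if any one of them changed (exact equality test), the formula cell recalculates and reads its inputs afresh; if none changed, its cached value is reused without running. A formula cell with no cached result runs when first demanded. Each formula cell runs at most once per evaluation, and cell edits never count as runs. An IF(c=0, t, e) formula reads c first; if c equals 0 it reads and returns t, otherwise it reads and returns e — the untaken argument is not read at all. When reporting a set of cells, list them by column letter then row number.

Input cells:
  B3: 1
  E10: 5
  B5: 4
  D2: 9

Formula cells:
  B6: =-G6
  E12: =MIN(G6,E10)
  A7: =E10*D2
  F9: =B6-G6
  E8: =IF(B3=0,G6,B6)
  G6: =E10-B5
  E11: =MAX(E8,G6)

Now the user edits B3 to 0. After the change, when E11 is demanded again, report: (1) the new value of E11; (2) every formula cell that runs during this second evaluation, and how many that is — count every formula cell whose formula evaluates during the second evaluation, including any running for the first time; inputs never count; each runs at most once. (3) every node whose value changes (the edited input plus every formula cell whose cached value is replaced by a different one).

New value of E11: 1.
Formula cells that run: E8, E11 — 2 in total.
Values that change: B3, E8.

First evaluation (everything demanded from the output):
  G6 = 5 - 4 = 1
  B6 = -(1) = -1
  E8 = IF(B3=0: B3=1 -> else branch B6) = -1
  E11 = MAX(-1, 1) = 1

Propagation after the edit:
  E8: runs — B3 1->0; result 1.
  E11: runs — E8 -1->1; result 1 (same value as before).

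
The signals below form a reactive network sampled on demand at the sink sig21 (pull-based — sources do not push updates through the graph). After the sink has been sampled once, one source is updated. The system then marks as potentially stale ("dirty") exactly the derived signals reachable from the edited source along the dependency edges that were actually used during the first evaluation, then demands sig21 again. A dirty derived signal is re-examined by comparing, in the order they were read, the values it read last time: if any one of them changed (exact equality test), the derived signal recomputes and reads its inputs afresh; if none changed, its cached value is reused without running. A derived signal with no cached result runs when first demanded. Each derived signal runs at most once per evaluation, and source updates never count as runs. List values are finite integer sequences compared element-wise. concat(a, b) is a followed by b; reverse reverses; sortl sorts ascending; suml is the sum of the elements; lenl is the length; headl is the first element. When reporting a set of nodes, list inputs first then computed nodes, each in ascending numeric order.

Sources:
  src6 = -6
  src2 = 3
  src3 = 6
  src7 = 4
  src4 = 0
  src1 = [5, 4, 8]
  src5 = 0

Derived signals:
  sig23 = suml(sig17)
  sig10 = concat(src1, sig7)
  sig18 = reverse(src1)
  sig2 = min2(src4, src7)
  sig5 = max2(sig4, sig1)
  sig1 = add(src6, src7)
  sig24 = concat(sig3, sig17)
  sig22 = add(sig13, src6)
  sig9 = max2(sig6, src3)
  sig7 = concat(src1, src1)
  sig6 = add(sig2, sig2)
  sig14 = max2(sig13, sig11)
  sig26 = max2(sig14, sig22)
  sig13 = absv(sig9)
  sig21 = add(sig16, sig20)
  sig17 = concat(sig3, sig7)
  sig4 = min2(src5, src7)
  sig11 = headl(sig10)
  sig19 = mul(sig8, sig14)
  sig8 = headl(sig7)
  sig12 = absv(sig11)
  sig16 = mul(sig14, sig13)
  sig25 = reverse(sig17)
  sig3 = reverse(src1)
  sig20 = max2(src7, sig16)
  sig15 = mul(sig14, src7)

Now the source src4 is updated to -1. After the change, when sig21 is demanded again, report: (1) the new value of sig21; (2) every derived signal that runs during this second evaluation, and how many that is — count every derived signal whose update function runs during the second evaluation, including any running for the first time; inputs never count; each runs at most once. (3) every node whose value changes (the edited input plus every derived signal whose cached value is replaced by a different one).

sig21 now evaluates to 72.
Run set: sig2, sig6, sig9 (3 run).
Changed values: src4, sig2, sig6.
The important point: sig9 recomputes to an identical value, and the output ends up unchanged.

Initial pass — values computed on the first demand:
  sig2 = min2(0, 4) = 0
  sig6 = add(0, 0) = 0
  sig7 = concat([5, 4, 8], [5, 4, 8]) = [5, 4, 8, 5, 4, 8]
  sig9 = max2(0, 6) = 6
  sig10 = concat([5, 4, 8], [5, 4, 8, 5, 4, 8]) = [5, 4, 8, 5, 4, 8, 5, 4, 8]
  sig11 = headl([5, 4, 8, 5, 4, 8, 5, 4, 8]) = 5
  sig13 = absv(6) = 6
  sig14 = max2(6, 5) = 6
  sig16 = mul(6, 6) = 36
  sig20 = max2(4, 36) = 36
  sig21 = add(36, 36) = 72

Second demand — change propagation:
  sig2: re-runs because src4 0->-1; new result -1.
  sig6: re-runs because sig2 0->-1; sig2 0->-1; new result -2.
  sig9: re-runs because sig6 0->-2; new result 6 (unchanged).
  sig13: re-examined; everything it read last time is the same (sig9 unchanged) — cache 6 kept, no run.
  sig14: re-examined; everything it read last time is the same (sig13 unchanged, sig11 unchanged) — cache 6 kept, no run.
  sig16: re-examined; everything it read last time is the same (sig14 unchanged, sig13 unchanged) — cache 36 kept, no run.
  sig20: re-examined; everything it read last time is the same (src7 unchanged, sig16 unchanged) — cache 36 kept, no run.
  sig21: re-examined; everything it read last time is the same (sig16 unchanged, sig20 unchanged) — cache 72 kept, no run.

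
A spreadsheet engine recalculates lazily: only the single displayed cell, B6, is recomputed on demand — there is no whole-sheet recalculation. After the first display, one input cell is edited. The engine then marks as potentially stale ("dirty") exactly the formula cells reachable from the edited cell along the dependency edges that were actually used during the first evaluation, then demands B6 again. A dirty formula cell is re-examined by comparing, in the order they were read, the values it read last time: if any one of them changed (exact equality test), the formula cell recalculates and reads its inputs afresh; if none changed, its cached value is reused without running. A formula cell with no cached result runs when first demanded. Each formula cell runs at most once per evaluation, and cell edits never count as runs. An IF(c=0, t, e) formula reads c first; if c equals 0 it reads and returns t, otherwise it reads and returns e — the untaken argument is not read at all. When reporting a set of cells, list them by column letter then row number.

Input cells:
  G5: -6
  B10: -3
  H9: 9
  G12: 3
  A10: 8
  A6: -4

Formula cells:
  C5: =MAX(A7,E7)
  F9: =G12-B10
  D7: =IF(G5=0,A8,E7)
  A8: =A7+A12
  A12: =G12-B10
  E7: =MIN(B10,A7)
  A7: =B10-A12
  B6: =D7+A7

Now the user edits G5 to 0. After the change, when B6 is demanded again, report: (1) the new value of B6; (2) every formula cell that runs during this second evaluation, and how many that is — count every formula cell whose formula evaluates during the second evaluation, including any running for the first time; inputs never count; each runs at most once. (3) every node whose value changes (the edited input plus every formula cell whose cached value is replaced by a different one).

New value of B6: -12.
Formula cells that run: A8, B6, D7 — 3 in total.
Values that change: B6, D7, G5.
Key observation: a condition flipped, so demand reaches new nodes — A8 runs for the first time.

First evaluation (everything demanded from the output):
  A12 = 3 - -3 = 6
  A7 = -3 - 6 = -9
  E7 = MIN(-3, -9) = -9
  D7 = IF(G5=0: G5=-6 -> else branch E7) = -9
  B6 = -9 + -9 = -18

Propagation after the edit:
  A8: demanded for the first time — runs, produces -3.
  D7: runs — G5 -6->0; result -3.
  B6: runs — D7 -9->-3; result -12.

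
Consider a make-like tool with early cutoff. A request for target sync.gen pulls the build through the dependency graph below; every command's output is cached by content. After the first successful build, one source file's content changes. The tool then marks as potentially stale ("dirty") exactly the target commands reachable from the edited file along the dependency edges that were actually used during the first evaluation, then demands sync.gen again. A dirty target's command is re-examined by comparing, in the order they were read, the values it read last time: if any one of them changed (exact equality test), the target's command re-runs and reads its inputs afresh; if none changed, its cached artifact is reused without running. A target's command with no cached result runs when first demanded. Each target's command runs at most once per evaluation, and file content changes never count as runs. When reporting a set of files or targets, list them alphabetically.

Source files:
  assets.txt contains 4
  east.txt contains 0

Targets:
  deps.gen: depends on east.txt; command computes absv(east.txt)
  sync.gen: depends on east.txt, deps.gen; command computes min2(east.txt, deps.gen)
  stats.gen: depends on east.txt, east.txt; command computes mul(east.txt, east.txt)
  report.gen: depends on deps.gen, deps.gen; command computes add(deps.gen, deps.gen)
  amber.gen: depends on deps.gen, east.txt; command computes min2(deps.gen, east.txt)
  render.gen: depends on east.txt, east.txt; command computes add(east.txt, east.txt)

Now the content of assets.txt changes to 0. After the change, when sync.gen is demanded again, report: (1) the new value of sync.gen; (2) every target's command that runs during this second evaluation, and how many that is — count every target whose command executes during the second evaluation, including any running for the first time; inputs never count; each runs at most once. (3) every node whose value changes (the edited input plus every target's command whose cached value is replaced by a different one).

First demand of the output computes:
  deps.gen = absv(0) = 0
  sync.gen = min2(0, 0) = 0

After the edit, cleaning proceeds:
  no node depends on assets.txt at all; the second demand re-runs nothing.

Note the shortcut — nothing in the graph depends on assets.txt at all, so no recomputation happens.

Demanding sync.gen again yields 0.
0 target commands run: none.
The nodes whose values change: assets.txt.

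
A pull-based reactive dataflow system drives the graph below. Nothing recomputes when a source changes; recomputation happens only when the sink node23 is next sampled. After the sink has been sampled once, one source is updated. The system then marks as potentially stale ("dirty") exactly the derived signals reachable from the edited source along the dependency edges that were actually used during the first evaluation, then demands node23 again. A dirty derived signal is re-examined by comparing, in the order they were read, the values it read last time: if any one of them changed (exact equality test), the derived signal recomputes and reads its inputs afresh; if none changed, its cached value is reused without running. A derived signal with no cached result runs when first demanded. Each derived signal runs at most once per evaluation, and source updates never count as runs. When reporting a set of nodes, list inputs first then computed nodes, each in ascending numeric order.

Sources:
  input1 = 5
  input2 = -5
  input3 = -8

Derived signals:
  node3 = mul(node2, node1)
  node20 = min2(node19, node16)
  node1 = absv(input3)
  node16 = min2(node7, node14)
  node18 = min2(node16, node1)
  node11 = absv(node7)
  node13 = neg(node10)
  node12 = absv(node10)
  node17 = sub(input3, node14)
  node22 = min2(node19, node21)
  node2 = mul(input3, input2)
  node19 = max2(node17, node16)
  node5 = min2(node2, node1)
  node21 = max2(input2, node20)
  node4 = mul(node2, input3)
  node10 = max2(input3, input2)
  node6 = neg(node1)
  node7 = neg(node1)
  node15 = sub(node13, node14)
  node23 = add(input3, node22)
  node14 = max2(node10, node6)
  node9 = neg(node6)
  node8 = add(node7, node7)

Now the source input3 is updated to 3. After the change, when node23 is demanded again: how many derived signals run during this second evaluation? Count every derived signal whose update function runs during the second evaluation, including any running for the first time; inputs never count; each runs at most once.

First evaluation (everything demanded from the output):
  node1 = absv(-8) = 8
  node6 = neg(8) = -8
  node7 = neg(8) = -8
  node10 = max2(-8, -5) = -5
  node14 = max2(-5, -8) = -5
  node16 = min2(-8, -5) = -8
  node17 = sub(-8, -5) = -3
  node19 = max2(-3, -8) = -3
  node20 = min2(-3, -8) = -8
  node21 = max2(-5, -8) = -5
  node22 = min2(-3, -5) = -5
  node23 = add(-8, -5) = -13

Propagation after the edit:
  node1: runs — input3 -8->3; result 3.
  node6: runs — node1 8->3; result -3.
  node7: runs — node1 8->3; result -3.
  node10: runs — input3 -8->3; result 3.
  node14: runs — node10 -5->3; node6 -8->-3; result 3.
  node16: runs — node7 -8->-3; node14 -5->3; result -3.
  node17: runs — input3 -8->3; node14 -5->3; result 0.
  node19: runs — node17 -3->0; node16 -8->-3; result 0.
  node20: runs — node19 -3->0; node16 -8->-3; result -3.
  node21: runs — node20 -8->-3; result -3.
  node22: runs — node19 -3->0; node21 -5->-3; result -3.
  node23: runs — input3 -8->3; node22 -5->-3; result 0.

Derived signals that run: node1, node6, node7, node10, node14, node16, node17, node19, node20, node21, node22, node23 — 12 in total.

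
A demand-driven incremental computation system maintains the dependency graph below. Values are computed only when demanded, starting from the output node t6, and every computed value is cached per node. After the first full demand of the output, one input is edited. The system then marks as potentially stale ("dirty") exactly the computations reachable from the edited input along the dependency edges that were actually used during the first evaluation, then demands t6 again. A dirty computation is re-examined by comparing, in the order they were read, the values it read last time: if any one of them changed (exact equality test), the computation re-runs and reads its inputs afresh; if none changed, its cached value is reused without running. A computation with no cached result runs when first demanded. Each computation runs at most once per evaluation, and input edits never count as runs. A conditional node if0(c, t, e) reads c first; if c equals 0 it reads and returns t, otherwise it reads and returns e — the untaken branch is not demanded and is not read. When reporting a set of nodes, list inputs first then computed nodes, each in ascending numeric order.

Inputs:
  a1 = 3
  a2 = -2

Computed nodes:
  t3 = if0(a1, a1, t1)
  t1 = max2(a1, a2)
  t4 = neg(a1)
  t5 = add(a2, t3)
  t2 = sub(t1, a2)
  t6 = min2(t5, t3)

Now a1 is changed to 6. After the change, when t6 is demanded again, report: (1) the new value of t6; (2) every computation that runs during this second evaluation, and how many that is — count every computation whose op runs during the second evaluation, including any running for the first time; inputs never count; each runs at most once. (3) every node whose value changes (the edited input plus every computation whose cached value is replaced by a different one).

First evaluation (everything demanded from the output):
  t1 = max2(3, -2) = 3
  t3 = if0(a1=3 -> else branch t1) = 3
  t5 = add(-2, 3) = 1
  t6 = min2(1, 3) = 1

Propagation after the edit:
  t1: runs — a1 3->6; result 6.
  t3: runs — a1 3->6; t1 3->6; result 6.
  t5: runs — t3 3->6; result 4.
  t6: runs — t5 1->4; t3 3->6; result 4.

New value of t6: 4.
Computations that run: t1, t3, t5, t6 — 4 in total.
Values that change: a1, t1, t3, t5, t6.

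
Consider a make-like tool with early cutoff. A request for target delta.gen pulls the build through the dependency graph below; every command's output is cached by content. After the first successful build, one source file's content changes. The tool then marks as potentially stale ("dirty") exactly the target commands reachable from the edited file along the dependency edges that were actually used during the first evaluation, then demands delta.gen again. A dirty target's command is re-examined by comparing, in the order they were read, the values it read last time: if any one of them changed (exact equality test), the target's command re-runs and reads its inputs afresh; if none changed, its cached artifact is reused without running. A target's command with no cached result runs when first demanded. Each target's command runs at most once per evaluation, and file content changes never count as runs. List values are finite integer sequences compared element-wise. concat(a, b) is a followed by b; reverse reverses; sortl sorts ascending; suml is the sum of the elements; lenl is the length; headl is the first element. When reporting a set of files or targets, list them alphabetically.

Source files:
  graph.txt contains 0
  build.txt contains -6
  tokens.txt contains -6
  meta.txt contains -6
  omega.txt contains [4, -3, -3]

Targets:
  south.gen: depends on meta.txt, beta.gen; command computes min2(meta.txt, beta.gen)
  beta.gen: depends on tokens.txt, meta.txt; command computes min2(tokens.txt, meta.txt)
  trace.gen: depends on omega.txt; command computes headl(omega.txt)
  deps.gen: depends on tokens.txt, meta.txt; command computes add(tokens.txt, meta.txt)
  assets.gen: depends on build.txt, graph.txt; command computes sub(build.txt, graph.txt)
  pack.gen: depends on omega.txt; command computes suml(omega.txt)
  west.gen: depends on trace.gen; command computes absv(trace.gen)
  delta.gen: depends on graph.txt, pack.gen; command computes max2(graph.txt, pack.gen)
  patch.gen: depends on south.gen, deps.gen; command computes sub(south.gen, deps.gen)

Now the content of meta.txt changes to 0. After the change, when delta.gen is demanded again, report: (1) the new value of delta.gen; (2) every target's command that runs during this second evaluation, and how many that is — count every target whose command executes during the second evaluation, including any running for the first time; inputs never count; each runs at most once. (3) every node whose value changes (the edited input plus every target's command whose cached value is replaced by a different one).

Demanding delta.gen again yields 0.
0 target commands run: none.
The nodes whose values change: meta.txt.
Note the shortcut — meta.txt feeds only undemanded nodes, so no recomputation happens.

First demand of the output computes:
  pack.gen = suml([4, -3, -3]) = -2
  delta.gen = max2(0, -2) = 0

After the edit, cleaning proceeds:
  meta.txt only reaches undemanded nodes; the second demand re-runs nothing.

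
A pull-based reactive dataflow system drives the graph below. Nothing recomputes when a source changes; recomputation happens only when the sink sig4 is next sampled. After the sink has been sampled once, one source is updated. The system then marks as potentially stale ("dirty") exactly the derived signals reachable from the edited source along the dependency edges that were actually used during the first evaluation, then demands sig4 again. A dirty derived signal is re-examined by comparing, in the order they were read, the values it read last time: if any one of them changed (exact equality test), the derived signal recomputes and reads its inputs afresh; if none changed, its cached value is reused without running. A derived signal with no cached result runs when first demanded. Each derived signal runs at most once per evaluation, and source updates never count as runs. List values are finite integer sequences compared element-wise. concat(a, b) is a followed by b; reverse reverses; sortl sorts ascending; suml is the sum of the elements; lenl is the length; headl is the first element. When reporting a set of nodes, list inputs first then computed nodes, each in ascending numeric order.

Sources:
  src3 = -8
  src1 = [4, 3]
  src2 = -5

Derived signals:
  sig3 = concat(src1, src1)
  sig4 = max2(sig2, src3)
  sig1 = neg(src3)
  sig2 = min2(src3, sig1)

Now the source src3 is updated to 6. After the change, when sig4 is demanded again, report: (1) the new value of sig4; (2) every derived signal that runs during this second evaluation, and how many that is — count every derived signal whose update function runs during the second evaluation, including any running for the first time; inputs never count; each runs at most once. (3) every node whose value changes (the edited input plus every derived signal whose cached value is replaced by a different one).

New value of sig4: 6.
Derived signals that run: sig1, sig2, sig4 — 3 in total.
Values that change: src3, sig1, sig2, sig4.

First evaluation (everything demanded from the output):
  sig1 = neg(-8) = 8
  sig2 = min2(-8, 8) = -8
  sig4 = max2(-8, -8) = -8

Propagation after the edit:
  sig1: runs — src3 -8->6; result -6.
  sig2: runs — src3 -8->6; sig1 8->-6; result -6.
  sig4: runs — sig2 -8->-6; src3 -8->6; result 6.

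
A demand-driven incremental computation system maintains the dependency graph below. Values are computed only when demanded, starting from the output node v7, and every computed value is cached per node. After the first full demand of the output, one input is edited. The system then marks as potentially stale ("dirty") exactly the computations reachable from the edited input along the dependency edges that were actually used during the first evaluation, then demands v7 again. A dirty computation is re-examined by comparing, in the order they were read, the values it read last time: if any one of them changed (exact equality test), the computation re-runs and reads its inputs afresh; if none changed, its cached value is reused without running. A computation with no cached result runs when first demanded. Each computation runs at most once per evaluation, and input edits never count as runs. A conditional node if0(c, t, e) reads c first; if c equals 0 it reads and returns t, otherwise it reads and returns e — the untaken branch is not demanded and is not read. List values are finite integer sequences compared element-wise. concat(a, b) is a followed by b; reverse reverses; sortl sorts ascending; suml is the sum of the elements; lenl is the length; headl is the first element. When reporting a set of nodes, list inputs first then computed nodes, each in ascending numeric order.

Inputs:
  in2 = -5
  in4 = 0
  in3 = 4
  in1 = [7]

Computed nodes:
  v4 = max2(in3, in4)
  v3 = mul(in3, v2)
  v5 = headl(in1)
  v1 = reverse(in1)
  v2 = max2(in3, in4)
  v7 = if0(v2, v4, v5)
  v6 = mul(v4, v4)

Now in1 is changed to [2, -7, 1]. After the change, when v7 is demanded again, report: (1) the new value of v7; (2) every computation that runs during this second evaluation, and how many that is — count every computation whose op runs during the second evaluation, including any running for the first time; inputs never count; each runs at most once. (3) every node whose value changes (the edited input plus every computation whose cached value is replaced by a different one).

New value of v7: 2.
Computations that run: v5, v7 — 2 in total.
Values that change: in1, v5, v7.

First evaluation (everything demanded from the output):
  v2 = max2(4, 0) = 4
  v5 = headl([7]) = 7
  v7 = if0(v2=4 -> else branch v5) = 7

Propagation after the edit:
  v5: runs — in1 [7]->[2, -7, 1]; result 2.
  v7: runs — v5 7->2; result 2.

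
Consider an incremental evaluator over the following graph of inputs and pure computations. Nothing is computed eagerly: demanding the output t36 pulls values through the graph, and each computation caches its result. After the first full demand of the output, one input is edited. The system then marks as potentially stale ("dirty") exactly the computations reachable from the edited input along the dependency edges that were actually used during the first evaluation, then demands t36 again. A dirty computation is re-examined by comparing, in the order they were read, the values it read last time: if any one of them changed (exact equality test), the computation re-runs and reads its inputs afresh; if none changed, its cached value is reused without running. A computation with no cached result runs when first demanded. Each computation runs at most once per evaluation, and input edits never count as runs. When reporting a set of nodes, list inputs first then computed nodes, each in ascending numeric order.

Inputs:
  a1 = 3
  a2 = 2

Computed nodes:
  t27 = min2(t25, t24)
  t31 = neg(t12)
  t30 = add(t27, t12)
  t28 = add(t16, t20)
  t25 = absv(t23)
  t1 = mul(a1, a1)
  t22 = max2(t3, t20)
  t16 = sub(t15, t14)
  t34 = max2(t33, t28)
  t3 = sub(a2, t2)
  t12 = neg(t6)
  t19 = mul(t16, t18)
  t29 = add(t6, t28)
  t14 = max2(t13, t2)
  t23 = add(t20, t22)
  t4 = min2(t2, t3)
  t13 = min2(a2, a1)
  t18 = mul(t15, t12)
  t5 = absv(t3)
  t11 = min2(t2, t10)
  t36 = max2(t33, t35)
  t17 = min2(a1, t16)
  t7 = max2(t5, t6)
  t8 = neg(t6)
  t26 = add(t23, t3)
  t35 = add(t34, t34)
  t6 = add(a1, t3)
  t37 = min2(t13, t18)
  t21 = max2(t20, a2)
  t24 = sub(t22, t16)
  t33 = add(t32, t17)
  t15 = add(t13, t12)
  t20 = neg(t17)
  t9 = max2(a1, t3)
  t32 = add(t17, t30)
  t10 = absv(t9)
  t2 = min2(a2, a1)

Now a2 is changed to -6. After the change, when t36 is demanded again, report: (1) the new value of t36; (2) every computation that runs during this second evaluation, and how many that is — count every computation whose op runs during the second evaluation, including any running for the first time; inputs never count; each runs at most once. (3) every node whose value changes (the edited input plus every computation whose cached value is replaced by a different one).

Initial pass — values computed on the first demand:
  t2 = min2(2, 3) = 2
  t3 = sub(2, 2) = 0
  t6 = add(3, 0) = 3
  t12 = neg(3) = -3
  t13 = min2(2, 3) = 2
  t14 = max2(2, 2) = 2
  t15 = add(2, -3) = -1
  t16 = sub(-1, 2) = -3
  t17 = min2(3, -3) = -3
  t20 = neg(-3) = 3
  t22 = max2(0, 3) = 3
  t23 = add(3, 3) = 6
  t24 = sub(3, -3) = 6
  t25 = absv(6) = 6
  t27 = min2(6, 6) = 6
  t28 = add(-3, 3) = 0
  t30 = add(6, -3) = 3
  t32 = add(-3, 3) = 0
  t33 = add(0, -3) = -3
  t34 = max2(-3, 0) = 0
  t35 = add(0, 0) = 0
  t36 = max2(-3, 0) = 0

Second demand — change propagation:
  t2: re-runs because a2 2->-6; new result -6.
  t3: re-runs because a2 2->-6; t2 2->-6; new result 0 (unchanged).
  t6: re-examined; everything it read last time is the same (a1 unchanged, t3 unchanged) — cache 3 kept, no run.
  t12: re-examined; everything it read last time is the same (t6 unchanged) — cache -3 kept, no run.
  t13: re-runs because a2 2->-6; new result -6.
  t14: re-runs because t13 2->-6; t2 2->-6; new result -6.
  t15: re-runs because t13 2->-6; new result -9.
  t16: re-runs because t15 -1->-9; t14 2->-6; new result -3 (unchanged).
  t17: re-examined; everything it read last time is the same (a1 unchanged, t16 unchanged) — cache -3 kept, no run.
  t20: re-examined; everything it read last time is the same (t17 unchanged) — cache 3 kept, no run.
  t22: re-examined; everything it read last time is the same (t3 unchanged, t20 unchanged) — cache 3 kept, no run.
  t23: re-examined; everything it read last time is the same (t20 unchanged, t22 unchanged) — cache 6 kept, no run.
  t24: re-examined; everything it read last time is the same (t22 unchanged, t16 unchanged) — cache 6 kept, no run.
  t25: re-examined; everything it read last time is the same (t23 unchanged) — cache 6 kept, no run.
  t27: re-examined; everything it read last time is the same (t25 unchanged, t24 unchanged) — cache 6 kept, no run.
  t28: re-examined; everything it read last time is the same (t16 unchanged, t20 unchanged) — cache 0 kept, no run.
  t30: re-examined; everything it read last time is the same (t27 unchanged, t12 unchanged) — cache 3 kept, no run.
  t32: re-examined; everything it read last time is the same (t17 unchanged, t30 unchanged) — cache 0 kept, no run.
  t33: re-examined; everything it read last time is the same (t32 unchanged, t17 unchanged) — cache -3 kept, no run.
  t34: re-examined; everything it read last time is the same (t33 unchanged, t28 unchanged) — cache 0 kept, no run.
  t35: re-examined; everything it read last time is the same (t34 unchanged, t34 unchanged) — cache 0 kept, no run.
  t36: re-examined; everything it read last time is the same (t33 unchanged, t35 unchanged) — cache 0 kept, no run.

The important point: at t6 every value read last time is unchanged, so the dirty flag clears without a run.

t36 now evaluates to 0.
Run set: t2, t3, t13, t14, t15, t16 (6 run).
Changed values: a2, t2, t13, t14, t15.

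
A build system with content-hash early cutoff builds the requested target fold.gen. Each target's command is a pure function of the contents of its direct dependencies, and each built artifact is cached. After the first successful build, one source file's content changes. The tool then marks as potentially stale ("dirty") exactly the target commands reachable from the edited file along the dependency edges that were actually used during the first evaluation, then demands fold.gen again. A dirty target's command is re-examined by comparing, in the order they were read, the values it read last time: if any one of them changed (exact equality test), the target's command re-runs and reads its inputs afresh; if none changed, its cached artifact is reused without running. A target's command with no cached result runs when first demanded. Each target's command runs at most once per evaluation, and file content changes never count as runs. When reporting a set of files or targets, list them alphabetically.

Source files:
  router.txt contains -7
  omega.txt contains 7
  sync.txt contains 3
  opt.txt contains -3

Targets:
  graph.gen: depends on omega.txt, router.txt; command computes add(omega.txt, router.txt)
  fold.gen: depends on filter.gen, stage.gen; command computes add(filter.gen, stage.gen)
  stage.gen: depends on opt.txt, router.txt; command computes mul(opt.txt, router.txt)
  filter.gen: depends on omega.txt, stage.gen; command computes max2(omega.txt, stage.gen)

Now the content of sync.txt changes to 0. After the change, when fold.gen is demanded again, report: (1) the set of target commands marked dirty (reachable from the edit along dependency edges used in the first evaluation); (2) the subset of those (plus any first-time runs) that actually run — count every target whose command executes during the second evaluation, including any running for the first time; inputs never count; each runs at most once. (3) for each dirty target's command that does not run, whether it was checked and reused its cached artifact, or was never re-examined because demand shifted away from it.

Marked dirty: none.
Target commands that run: none — 0 in total.
Every dirty target's command ran.
Key observation: sync.txt is never demanded by the output, so the edit triggers no recomputation at all.

First evaluation (everything demanded from the output):
  stage.gen = mul(-3, -7) = 21
  filter.gen = max2(7, 21) = 21
  fold.gen = add(21, 21) = 42

Propagation after the edit:
  sync.txt feeds no computation that the output demands — nothing is marked dirty and nothing runs.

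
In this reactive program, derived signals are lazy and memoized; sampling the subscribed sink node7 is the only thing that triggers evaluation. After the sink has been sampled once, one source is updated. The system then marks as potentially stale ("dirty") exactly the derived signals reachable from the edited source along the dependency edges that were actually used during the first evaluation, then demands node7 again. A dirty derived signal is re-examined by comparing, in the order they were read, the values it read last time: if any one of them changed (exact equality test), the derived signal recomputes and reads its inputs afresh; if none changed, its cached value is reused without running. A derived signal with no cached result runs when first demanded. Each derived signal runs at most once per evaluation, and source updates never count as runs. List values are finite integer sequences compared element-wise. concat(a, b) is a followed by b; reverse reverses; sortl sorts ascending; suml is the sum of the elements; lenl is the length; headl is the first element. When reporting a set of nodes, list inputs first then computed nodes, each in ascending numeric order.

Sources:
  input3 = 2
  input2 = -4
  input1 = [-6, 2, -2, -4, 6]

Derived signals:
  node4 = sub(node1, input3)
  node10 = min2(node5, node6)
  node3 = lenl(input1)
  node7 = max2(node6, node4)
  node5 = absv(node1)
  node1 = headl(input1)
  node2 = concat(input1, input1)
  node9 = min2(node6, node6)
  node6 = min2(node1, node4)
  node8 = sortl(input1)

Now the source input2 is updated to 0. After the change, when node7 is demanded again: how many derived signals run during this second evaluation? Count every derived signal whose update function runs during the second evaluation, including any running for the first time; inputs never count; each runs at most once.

0 derived signals run: none.
Note the shortcut — nothing in the graph depends on input2 at all, so no recomputation happens.

First demand of the output computes:
  node1 = headl([-6, 2, -2, -4, 6]) = -6
  node4 = sub(-6, 2) = -8
  node6 = min2(-6, -8) = -8
  node7 = max2(-8, -8) = -8

After the edit, cleaning proceeds:
  no node depends on input2 at all; the second demand re-runs nothing.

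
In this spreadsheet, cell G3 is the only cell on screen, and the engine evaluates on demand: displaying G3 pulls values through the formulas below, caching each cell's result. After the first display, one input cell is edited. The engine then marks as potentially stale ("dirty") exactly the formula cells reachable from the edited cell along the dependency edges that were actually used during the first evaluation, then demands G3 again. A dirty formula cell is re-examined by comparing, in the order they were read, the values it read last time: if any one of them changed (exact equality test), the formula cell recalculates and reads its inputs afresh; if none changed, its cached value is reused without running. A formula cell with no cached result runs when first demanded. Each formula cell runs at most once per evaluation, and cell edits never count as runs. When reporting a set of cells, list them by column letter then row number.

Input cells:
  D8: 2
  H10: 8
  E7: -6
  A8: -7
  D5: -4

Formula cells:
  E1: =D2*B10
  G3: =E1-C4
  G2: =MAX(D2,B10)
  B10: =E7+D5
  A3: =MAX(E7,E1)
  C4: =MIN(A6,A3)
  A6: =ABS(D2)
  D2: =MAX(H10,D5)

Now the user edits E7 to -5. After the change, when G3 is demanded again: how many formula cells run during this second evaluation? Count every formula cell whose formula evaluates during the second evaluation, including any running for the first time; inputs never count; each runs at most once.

Run set: A3, B10, C4, E1, G3 (5 run).

Initial pass — values computed on the first demand:
  B10 = -6 + -4 = -10
  D2 = MAX(8, -4) = 8
  A6 = ABS(8) = 8
  E1 = 8 * -10 = -80
  A3 = MAX(-6, -80) = -6
  C4 = MIN(8, -6) = -6
  G3 = -80 - -6 = -74

Second demand — change propagation:
  B10: re-runs because E7 -6->-5; new result -9.
  E1: re-runs because B10 -10->-9; new result -72.
  A3: re-runs because E7 -6->-5; E1 -80->-72; new result -5.
  C4: re-runs because A3 -6->-5; new result -5.
  G3: re-runs because E1 -80->-72; C4 -6->-5; new result -67.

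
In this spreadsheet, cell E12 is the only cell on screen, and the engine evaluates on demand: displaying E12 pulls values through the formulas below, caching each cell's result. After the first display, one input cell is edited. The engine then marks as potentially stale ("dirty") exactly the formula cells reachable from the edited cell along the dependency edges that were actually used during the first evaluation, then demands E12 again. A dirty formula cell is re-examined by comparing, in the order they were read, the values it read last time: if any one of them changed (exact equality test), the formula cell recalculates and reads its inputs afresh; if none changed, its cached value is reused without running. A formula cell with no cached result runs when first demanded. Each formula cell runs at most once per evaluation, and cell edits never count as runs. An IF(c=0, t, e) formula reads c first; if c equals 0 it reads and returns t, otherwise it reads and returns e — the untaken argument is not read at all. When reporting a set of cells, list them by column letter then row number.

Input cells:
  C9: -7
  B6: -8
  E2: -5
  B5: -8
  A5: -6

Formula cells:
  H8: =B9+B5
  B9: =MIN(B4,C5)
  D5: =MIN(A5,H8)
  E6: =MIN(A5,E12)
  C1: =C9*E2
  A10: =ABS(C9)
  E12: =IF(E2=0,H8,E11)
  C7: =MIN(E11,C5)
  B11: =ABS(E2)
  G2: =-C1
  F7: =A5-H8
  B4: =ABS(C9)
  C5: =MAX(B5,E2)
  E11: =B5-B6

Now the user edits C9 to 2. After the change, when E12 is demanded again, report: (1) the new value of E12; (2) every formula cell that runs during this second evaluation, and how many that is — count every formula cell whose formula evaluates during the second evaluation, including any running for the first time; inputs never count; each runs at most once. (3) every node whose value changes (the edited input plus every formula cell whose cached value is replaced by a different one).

E12 now evaluates to 0.
Run set: none (0 run).
Changed values: C9.
The important point: nothing the output needs ever reads C9, so the edit is invisible to it.

Initial pass — values computed on the first demand:
  E11 = -8 - -8 = 0
  E12 = IF(E2=0: E2=-5 -> else branch E11) = 0

Second demand — change propagation:
  no demanded computation ever read C9, so the edit dirties nothing and nothing runs.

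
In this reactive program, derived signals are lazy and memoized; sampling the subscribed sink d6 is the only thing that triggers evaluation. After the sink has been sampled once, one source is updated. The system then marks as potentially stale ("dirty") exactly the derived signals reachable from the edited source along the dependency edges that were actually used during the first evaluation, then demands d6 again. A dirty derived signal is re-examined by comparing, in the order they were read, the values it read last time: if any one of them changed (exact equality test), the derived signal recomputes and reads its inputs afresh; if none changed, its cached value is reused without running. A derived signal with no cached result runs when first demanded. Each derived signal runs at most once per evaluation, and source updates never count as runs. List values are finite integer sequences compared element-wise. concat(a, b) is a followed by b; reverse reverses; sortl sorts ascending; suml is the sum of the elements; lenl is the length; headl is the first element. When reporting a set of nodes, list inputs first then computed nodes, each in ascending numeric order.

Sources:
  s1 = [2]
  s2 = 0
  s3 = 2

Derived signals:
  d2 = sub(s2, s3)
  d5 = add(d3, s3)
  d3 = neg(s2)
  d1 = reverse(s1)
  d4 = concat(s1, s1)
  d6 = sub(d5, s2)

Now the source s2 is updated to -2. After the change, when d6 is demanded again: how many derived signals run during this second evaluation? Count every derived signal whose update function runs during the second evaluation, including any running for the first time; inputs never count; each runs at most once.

3 derived signals run: d3, d5, d6.

First demand of the output computes:
  d3 = neg(0) = 0
  d5 = add(0, 2) = 2
  d6 = sub(2, 0) = 2

After the edit, cleaning proceeds:
  d3: a read changed (s2 0->-2) — executes, giving 2.
  d5: a read changed (d3 0->2) — executes, giving 4.
  d6: a read changed (d5 2->4; s2 0->-2) — executes, giving 6.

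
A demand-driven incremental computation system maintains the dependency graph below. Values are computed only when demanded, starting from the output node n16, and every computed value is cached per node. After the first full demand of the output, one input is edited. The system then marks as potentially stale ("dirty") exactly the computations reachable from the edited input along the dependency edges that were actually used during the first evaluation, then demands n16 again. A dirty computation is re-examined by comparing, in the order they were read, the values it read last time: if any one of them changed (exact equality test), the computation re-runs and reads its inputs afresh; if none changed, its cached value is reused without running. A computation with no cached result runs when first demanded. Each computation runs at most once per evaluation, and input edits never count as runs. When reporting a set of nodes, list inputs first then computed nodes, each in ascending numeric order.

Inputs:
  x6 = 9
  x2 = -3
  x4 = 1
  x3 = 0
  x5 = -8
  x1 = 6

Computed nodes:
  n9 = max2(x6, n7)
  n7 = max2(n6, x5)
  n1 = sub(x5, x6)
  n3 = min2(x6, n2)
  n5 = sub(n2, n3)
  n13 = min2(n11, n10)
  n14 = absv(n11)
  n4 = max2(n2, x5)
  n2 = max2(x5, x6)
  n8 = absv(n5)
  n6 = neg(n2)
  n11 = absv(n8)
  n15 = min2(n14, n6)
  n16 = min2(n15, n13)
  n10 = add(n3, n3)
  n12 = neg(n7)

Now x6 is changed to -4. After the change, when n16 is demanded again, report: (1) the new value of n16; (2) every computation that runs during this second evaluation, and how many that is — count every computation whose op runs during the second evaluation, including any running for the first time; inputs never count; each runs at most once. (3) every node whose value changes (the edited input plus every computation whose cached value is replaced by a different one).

First evaluation (everything demanded from the output):
  n2 = max2(-8, 9) = 9
  n3 = min2(9, 9) = 9
  n5 = sub(9, 9) = 0
  n6 = neg(9) = -9
  n8 = absv(0) = 0
  n10 = add(9, 9) = 18
  n11 = absv(0) = 0
  n13 = min2(0, 18) = 0
  n14 = absv(0) = 0
  n15 = min2(0, -9) = -9
  n16 = min2(-9, 0) = -9

Propagation after the edit:
  n2: runs — x6 9->-4; result -4.
  n3: runs — x6 9->-4; n2 9->-4; result -4.
  n5: runs — n2 9->-4; n3 9->-4; result 0 (same value as before).
  n6: runs — n2 9->-4; result 4.
  n8: checked — values it read are unchanged (n5 unchanged); reused cached 0 without running.
  n10: runs — n3 9->-4; n3 9->-4; result -8.
  n11: checked — values it read are unchanged (n8 unchanged); reused cached 0 without running.
  n13: runs — n10 18->-8; result -8.
  n14: checked — values it read are unchanged (n11 unchanged); reused cached 0 without running.
  n15: runs — n6 -9->4; result 0.
  n16: runs — n15 -9->0; n13 0->-8; result -8.

Key observation: the cutoff stops propagation at n8 — its inputs' values are unchanged, so it reuses its cache.

New value of n16: -8.
Computations that run: n2, n3, n5, n6, n10, n13, n15, n16 — 8 in total.
Values that change: x6, n2, n3, n6, n10, n13, n15, n16.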